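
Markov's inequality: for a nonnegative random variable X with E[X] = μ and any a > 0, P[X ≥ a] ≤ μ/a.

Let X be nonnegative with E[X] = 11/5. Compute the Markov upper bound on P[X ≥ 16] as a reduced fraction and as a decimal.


μ = E[X] = 11/5, a = 16.
Markov: P[X ≥ 16] ≤ μ/a = (11/5)/16 = 11/80.
Numerically: ≈ 0.1375.
(Since a = 16 > μ = 2.2000, the bound 11/80 is < 1 and informative.)

P[X ≥ 16] ≤ 11/80 ≈ 0.1375.


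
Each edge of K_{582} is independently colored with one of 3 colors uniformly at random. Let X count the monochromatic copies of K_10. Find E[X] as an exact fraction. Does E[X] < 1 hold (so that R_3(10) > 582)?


E[X] = C(582, 10) · 3^{1 − 45} = 1136849919863842617720 · 3^{−44} = 1136849919863842617720/984770902183611232881.
As a reduced fraction: E[X] = 378949973287947539240/328256967394537077627 ≈ 1.1544.
Is E[X] < 1? NO.
Since E[X] ≥ 1, the first-moment bound is inconclusive at n = 582; it does NOT by itself certify R_3(10) > 582.

E[X] = 378949973287947539240/328256967394537077627 ≈ 1.1544; E[X] ≥ 1; first-moment method inconclusive here.


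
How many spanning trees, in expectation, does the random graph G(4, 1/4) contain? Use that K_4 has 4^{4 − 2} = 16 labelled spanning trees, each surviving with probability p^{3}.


K_4 has 4^{4 − 2} = 16 labelled spanning trees.
For each such spanning tree H, let X_H = 1 if all 3 edges of H are present in G. Then P[X_H = 1] = p^{3} = (1/4)^{3} = 1/64.
By linearity of expectation: E[X] = Σ_H E[X_H] = 16 · p^{3} = 16 · 1/64 = 1/4.
Numerically: E[X] ≈ 0.25.

E[X] = 16 · (1/4)^{3} = 1/4 ≈ 0.25.


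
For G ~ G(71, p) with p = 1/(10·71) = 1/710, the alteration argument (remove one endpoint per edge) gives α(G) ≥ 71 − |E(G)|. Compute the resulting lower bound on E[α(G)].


E[|E(G)|] = C(71, 2)·p = 2485 · (1/710) = 7/2.
E[α(G)] ≥ n − E[|E(G)|] = 71 − 7/2 = 135/2.
Numerically: ≈ 67.50000.
(This is only a lower bound; the true E[α(G)] may be larger.)

E[α(G)] ≥ 135/2 ≈ 67.50000.


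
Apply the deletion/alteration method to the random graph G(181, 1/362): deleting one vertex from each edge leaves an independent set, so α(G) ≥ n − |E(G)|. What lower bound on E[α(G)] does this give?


E[|E(G)|] = C(181, 2)·p = 16290 · (1/362) = 45.
E[α(G)] ≥ n − E[|E(G)|] = 181 − 45 = 136.
Numerically: ≈ 136.00000.
(This is only a lower bound; the true E[α(G)] may be larger.)

E[α(G)] ≥ 136 ≈ 136.00000.


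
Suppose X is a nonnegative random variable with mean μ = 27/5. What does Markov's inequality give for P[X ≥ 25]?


μ = E[X] = 27/5, a = 25.
Markov: P[X ≥ 25] ≤ μ/a = (27/5)/25 = 27/125.
Numerically: ≈ 0.216000.
(Since a = 25 > μ = 5.400000, the bound 27/125 is < 1 and informative.)

P[X ≥ 25] ≤ 27/125 ≈ 0.216000.


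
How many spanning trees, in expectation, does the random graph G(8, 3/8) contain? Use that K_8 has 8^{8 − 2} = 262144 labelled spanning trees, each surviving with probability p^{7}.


K_8 has 8^{8 − 2} = 262144 labelled spanning trees.
For each such spanning tree H, let X_H = 1 if all 7 edges of H are present in G. Then P[X_H = 1] = p^{7} = (3/8)^{7} = 2187/2097152.
By linearity of expectation: E[X] = Σ_H E[X_H] = 262144 · p^{7} = 262144 · 2187/2097152 = 2187/8.
Numerically: E[X] ≈ 273.

E[X] = 262144 · (3/8)^{7} = 2187/8 ≈ 273.


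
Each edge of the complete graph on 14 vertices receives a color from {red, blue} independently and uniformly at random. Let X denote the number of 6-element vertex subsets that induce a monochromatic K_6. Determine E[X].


Let X = Σ_S X_S over the C(14, 6) = 3003 subsets S of size 6, where X_S = 1 if the K_6 on S is monochromatic.
For a fixed S, the K_6 on S has C(6, 2) = 15 edges. P[all 15 edges red] = (1/2)^15, and likewise for blue, so P[monochromatic] = 2·(1/2)^15 = 2^{1 − 15} = 1/16384.
By linearity: E[X] = C(14, 6) · 2^{1 − 15} = 3003 · 1/16384 = 3003/16384.
Numerically: E[X] ≈ 0.1833.

E[X] = C(14,6)·2^(1−C(6,2)) = 3003/16384 ≈ 0.1833.


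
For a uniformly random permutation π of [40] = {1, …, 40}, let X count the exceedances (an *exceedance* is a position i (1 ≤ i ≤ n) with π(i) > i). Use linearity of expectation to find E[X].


Write X = Σ_{i=1}^{40} X_i, where X_i = 1_{π(i) > i}.
For each fixed i, π(i) is uniform over {1, …, 40} (marginal of a uniform permutation), so P[π(i) > i] = (n − i)/n. Summing: Σ_{i=1}^{40} (n − i)/n = (0 + 1 + … + 39)/40 = 40(40 − 1)/(2·40) = (40 − 1)/2.
Hence E[X] = Σ_{i=1}^{40} (40 − i)/40 = 39/2 ≈ 19.5000.

E[X] = 39/2 = 19.5000.


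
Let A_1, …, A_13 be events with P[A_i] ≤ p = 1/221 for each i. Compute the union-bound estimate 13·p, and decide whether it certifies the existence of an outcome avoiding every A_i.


Union bound: P[∪_{i=1}^{13} A_i] ≤ Σ_i P[A_i] ≤ 13·p = 13·(1/221) = 1/17.
Numerically: 1/17 ≈ 0.059.
Is 1/17 < 1? YES.
Since P[∪ A_i] ≤ 1/17 < 1, the complement has P[∩ A_i^c] ≥ 1 − 1/17 = 16/17 > 0, so some outcome avoids every A_i.

13·p = 1/17 ≈ 0.059; existence CERTIFIED by the union bound.


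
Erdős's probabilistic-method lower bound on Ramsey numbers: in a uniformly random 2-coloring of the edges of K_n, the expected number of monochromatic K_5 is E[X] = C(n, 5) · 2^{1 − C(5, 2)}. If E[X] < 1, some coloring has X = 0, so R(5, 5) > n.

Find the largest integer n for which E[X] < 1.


We need C(n, 5) · 2^{1 − 10} < 1, i.e. C(n, 5) < 2^{10 − 1} = 512.
Check values of n near the boundary:
  n = 10: C(10, 5) = 252; 252 < 512? YES
  n = 11: C(11, 5) = 462; 462 < 512? YES
  n = 12: C(12, 5) = 792; 792 < 512? NO
  n = 13: C(13, 5) = 1287; 1287 < 512? NO
The largest n with C(n, 5) < 512 is n = 11 (where E[X] = 231/256 ≈ 0.90234). Hence R(5, 5) > 11, i.e. R(5, 5) ≥ 12.

Largest n = 11; hence R(5, 5) > 11.


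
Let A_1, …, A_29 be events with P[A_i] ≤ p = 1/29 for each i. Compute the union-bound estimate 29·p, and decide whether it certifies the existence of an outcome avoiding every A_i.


Union bound: P[∪_{i=1}^{29} A_i] ≤ Σ_i P[A_i] ≤ 29·p = 29·(1/29) = 1.
Numerically: 1 ≈ 1.000.
Is 1 < 1? NO.
Since the bound 1 is ≥ 1, the union bound is uninformative here; it does NOT by itself certify existence.

29·p = 1 ≈ 1.000; existence NOT certified by the union bound.


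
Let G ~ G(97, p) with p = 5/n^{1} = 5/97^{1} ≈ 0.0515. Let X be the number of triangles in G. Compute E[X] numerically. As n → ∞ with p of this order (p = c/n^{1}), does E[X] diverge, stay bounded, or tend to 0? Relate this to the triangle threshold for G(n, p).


Number of potential triangles: C(97, 3) = 147440.
Each occurs with probability p³ ≈ (0.0515)³ ≈ 1.36960e-04.
By linearity: E[X] = C(97, 3)·p³ ≈ 147440 · 1.36960e-04 ≈ 20.193.
Here α = 1, so p = 5/n is exactly at the triangle threshold p ~ 1/n. Asymptotically E[X] → c³/6 = 5³/6 = 125/6 ≈ 20.833, a bounded constant. In this regime the triangle count is asymptotically Poisson(c³/6).

E[X] ≈ 20.193; in regime p = Θ(1/n^{1}) E[X] stays bounded (at the triangle threshold p ~ 1/n).


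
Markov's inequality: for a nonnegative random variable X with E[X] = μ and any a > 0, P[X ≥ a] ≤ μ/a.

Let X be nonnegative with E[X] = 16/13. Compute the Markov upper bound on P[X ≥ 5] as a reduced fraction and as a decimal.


μ = E[X] = 16/13, a = 5.
Markov: P[X ≥ 5] ≤ μ/a = (16/13)/5 = 16/65.
Numerically: ≈ 0.24615.
(Since a = 5 > μ = 1.23077, the bound 16/65 is < 1 and informative.)

P[X ≥ 5] ≤ 16/65 ≈ 0.24615.


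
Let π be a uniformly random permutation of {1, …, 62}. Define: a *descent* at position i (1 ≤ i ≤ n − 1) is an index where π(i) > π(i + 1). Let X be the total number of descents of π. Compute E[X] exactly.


Write X = Σ X_I over i = 1, …, 61, with X_I the indicator of one descent.
There are 61 indicators.
For each fixed i, the pair (π(i), π(i+1)) is a uniformly random ordered pair of distinct values from {1, …, 62}; by symmetry P[π(i) > π(i+1)] = 1/2.
By linearity: E[X] = 61 · (1/2) = (62 − 1) · (1/2) = 61/2 ≈ 30.5000.

E[X] = 61/2 = 30.5000.


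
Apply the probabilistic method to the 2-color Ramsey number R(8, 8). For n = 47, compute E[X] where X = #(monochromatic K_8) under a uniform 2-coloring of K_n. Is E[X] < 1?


E[X] = C(47, 8) · 2^{1 − 28} = 314457495 · 2^{−27} = 314457495/134217728.
As a reduced fraction: E[X] = 314457495/134217728 ≈ 2.3429.
Is E[X] < 1? NO.
Since E[X] ≥ 1, the first-moment bound is inconclusive at n = 47; it does NOT by itself certify R(8, 8) > 47.

E[X] = 314457495/134217728 ≈ 2.3429; E[X] ≥ 1; first-moment method inconclusive here.


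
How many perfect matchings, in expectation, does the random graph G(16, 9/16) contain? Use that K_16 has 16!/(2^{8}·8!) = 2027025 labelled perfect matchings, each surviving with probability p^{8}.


K_16 has 16!/(2^{8}·8!) = 2027025 labelled perfect matchings.
For each such perfect matching H, let X_H = 1 if all 8 edges of H are present in G. Then P[X_H = 1] = p^{8} = (9/16)^{8} = 43046721/4294967296.
Summing the indicators: E[X] = Σ_H E[X_H] = 2027025 · p^{8} = 2027025 · 43046721/4294967296 = 87256779635025/4294967296.
Numerically: E[X] ≈ 2.03e+04.

E[X] = 2027025 · (9/16)^{8} = 87256779635025/4294967296 ≈ 2.03e+04.


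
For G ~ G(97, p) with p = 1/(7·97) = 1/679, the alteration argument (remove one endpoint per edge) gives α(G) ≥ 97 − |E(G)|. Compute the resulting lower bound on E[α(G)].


E[|E(G)|] = C(97, 2)·p = 4656 · (1/679) = 48/7.
E[α(G)] ≥ n − E[|E(G)|] = 97 − 48/7 = 631/7.
Numerically: ≈ 90.1429.
(This is only a lower bound; the true E[α(G)] may be larger.)

E[α(G)] ≥ 631/7 ≈ 90.1429.


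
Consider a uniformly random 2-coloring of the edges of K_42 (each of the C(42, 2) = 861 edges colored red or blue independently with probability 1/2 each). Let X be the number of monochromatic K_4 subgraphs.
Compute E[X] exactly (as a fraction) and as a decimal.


Let X = Σ_S X_S over the C(42, 4) = 111930 subsets S of size 4, where X_S = 1 if the K_4 on S is monochromatic.
For a fixed S, the K_4 on S has C(4, 2) = 6 edges. P[all 6 edges red] = (1/2)^6, and likewise for blue, so P[monochromatic] = 2·(1/2)^6 = 2^{1 − 6} = 1/32.
By linearity: E[X] = C(42, 4) · 2^{1 − 6} = 111930 · 1/32 = 55965/16.
Numerically: E[X] ≈ 3497.812500.

E[X] = C(42,4)·2^(1−C(4,2)) = 55965/16 ≈ 3497.812500.


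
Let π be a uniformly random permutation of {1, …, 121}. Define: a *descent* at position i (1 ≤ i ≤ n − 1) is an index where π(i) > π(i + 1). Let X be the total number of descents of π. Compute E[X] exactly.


Write X = Σ X_I over i = 1, …, 120, with X_I the indicator of one descent.
There are 120 indicators.
For each fixed i, the pair (π(i), π(i+1)) is a uniformly random ordered pair of distinct values from {1, …, 121}; by symmetry P[π(i) > π(i+1)] = 1/2.
By linearity: E[X] = 120 · (1/2) = (121 − 1) · (1/2) = 60 ≈ 60.00000.

E[X] = 60 = 60.00000.


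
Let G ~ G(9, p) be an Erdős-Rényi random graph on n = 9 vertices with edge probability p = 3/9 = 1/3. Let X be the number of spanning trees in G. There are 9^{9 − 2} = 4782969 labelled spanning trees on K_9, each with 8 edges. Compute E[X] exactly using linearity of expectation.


K_9 has 9^{9 − 2} = 4782969 labelled spanning trees.
For each such spanning tree H, let X_H = 1 if all 8 edges of H are present in G. Then P[X_H = 1] = p^{8} = (1/3)^{8} = 1/6561.
By linearity of expectation: E[X] = Σ_H E[X_H] = 4782969 · p^{8} = 4782969 · 1/6561 = 729.
Numerically: E[X] ≈ 729.

E[X] = 4782969 · (1/3)^{8} = 729 ≈ 729.


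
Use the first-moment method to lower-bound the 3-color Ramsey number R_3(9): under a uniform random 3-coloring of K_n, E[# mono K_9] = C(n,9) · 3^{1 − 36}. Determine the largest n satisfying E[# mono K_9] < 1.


We need C(n, 9) · 3^{1 − 36} < 1, i.e. C(n, 9) < 3^{36 − 1} = 50031545098999707.
Check values of n near the boundary:
  n = 297: C(297, 9) = 43842345008337645; 43842345008337645 < 50031545098999707? YES
  n = 298: C(298, 9) = 45207677551849890; 45207677551849890 < 50031545098999707? YES
  n = 299: C(299, 9) = 46610674441390059; 46610674441390059 < 50031545098999707? YES
  n = 300: C(300, 9) = 48052241692154700; 48052241692154700 < 50031545098999707? YES
  n = 301: C(301, 9) = 49533303936090975; 49533303936090975 < 50031545098999707? YES
  n = 302: C(302, 9) = 51054804739588650; 51054804739588650 < 50031545098999707? NO
  n = 303: C(303, 9) = 52617706925494425; 52617706925494425 < 50031545098999707? NO
  n = 304: C(304, 9) = 54222992899492560; 54222992899492560 < 50031545098999707? NO
The largest n with C(n, 9) < 50031545098999707 is n = 301 (where E[X] = 16511101312030325/16677181699666569 ≈ 0.990). Hence R_3(9) > 301, i.e. R_3(9) ≥ 302.

Largest n = 301; hence R_3(9) > 301.


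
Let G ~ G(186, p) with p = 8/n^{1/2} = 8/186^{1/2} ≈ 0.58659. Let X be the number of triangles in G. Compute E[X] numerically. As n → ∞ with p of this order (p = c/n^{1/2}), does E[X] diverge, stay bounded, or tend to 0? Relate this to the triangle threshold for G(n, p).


Number of potential triangles: C(186, 3) = 1055240.
Each occurs with probability p³ ≈ (0.58659)³ ≈ 2.0183689e-01.
By linearity: E[X] = C(186, 3)·p³ ≈ 1055240 · 2.0183689e-01 ≈ 212986.35927.
Since α = 1/2 < 1, p = c/n^{1/2} ≫ 1/n is above the triangle threshold p ~ 1/n. Asymptotically E[X] ~ (c³/6)·n^{3(1−α)} = (8³/6)·n^{1.5} → ∞; triangles are abundant w.h.p.

E[X] ≈ 212986.35927; in regime p = Θ(1/n^{1/2}) E[X] diverges (above the triangle threshold p ~ 1/n).


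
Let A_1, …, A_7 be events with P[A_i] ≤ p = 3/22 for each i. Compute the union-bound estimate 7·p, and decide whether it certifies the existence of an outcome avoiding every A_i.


Union bound: P[∪_{i=1}^{7} A_i] ≤ Σ_i P[A_i] ≤ 7·p = 7·(3/22) = 21/22.
Numerically: 21/22 ≈ 0.95455.
Is 21/22 < 1? YES.
Since P[∪ A_i] ≤ 21/22 < 1, the complement has P[∩ A_i^c] ≥ 1 − 21/22 = 1/22 > 0, so some outcome avoids every A_i.

7·p = 21/22 ≈ 0.95455; existence CERTIFIED by the union bound.


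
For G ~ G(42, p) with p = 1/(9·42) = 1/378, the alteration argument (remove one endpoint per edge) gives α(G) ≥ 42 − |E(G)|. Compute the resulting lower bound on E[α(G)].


E[|E(G)|] = C(42, 2)·p = 861 · (1/378) = 41/18.
E[α(G)] ≥ n − E[|E(G)|] = 42 − 41/18 = 715/18.
Numerically: ≈ 39.7222.
(This is only a lower bound; the true E[α(G)] may be larger.)

E[α(G)] ≥ 715/18 ≈ 39.7222.


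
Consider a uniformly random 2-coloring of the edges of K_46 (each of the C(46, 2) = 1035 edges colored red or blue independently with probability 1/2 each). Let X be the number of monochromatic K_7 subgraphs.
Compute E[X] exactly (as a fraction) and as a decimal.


Let X = Σ_S X_S over the C(46, 7) = 53524680 subsets S of size 7, where X_S = 1 if the K_7 on S is monochromatic.
For a fixed S, the K_7 on S has C(7, 2) = 21 edges. P[all 21 edges red] = (1/2)^21, and likewise for blue, so P[monochromatic] = 2·(1/2)^21 = 2^{1 − 21} = 1/1048576.
By linearity: E[X] = C(46, 7) · 2^{1 − 21} = 53524680 · 1/1048576 = 6690585/131072.
Numerically: E[X] ≈ 51.04511.

E[X] = C(46,7)·2^(1−C(7,2)) = 6690585/131072 ≈ 51.04511.


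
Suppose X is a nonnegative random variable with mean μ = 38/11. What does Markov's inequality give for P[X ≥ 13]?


μ = E[X] = 38/11, a = 13.
Markov: P[X ≥ 13] ≤ μ/a = (38/11)/13 = 38/143.
Numerically: ≈ 0.26573.
(Since a = 13 > μ = 3.45455, the bound 38/143 is < 1 and informative.)

P[X ≥ 13] ≤ 38/143 ≈ 0.26573.


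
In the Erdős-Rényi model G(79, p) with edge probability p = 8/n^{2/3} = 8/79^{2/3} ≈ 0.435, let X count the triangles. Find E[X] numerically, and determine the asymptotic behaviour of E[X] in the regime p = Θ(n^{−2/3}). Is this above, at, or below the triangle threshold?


Number of potential triangles: C(79, 3) = 79079.
Each occurs with probability p³ ≈ (0.435)³ ≈ 8.20381e-02.
By linearity: E[X] = C(79, 3)·p³ ≈ 79079 · 8.20381e-02 ≈ 6487.494.
Since α = 2/3 < 1, p = c/n^{2/3} ≫ 1/n is above the triangle threshold p ~ 1/n. Asymptotically E[X] ~ (c³/6)·n^{3(1−α)} = (8³/6)·n^{1} → ∞; triangles are abundant w.h.p.

E[X] ≈ 6487.494; in regime p = Θ(1/n^{2/3}) E[X] diverges (above the triangle threshold p ~ 1/n).


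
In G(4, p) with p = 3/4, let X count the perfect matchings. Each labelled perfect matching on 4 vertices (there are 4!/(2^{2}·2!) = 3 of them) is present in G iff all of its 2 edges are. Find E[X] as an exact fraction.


K_4 has 4!/(2^{2}·2!) = 3 labelled perfect matchings.
For each such perfect matching H, let X_H = 1 if all 2 edges of H are present in G. Then P[X_H = 1] = p^{2} = (3/4)^{2} = 9/16.
By linearity: E[X] = Σ_H E[X_H] = 3 · p^{2} = 3 · 9/16 = 27/16.
Numerically: E[X] ≈ 1.6875.

E[X] = 3 · (3/4)^{2} = 27/16 ≈ 1.6875.


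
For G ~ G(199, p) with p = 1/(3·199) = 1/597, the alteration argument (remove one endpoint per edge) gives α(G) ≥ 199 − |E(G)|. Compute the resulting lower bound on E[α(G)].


E[|E(G)|] = C(199, 2)·p = 19701 · (1/597) = 33.
E[α(G)] ≥ n − E[|E(G)|] = 199 − 33 = 166.
Numerically: ≈ 166.00000.
(This is only a lower bound; the true E[α(G)] may be larger.)

E[α(G)] ≥ 166 ≈ 166.00000.


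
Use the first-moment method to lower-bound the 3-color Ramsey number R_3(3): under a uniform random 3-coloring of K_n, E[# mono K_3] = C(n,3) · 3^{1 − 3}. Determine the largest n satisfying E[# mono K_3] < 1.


We need C(n, 3) · 3^{1 − 3} < 1, i.e. C(n, 3) < 3^{3 − 1} = 9.
Check values of n near the boundary:
  n = 3: C(3, 3) = 1; 1 < 9? YES
  n = 4: C(4, 3) = 4; 4 < 9? YES
  n = 5: C(5, 3) = 10; 10 < 9? NO
  n = 6: C(6, 3) = 20; 20 < 9? NO
The largest n with C(n, 3) < 9 is n = 4 (where E[X] = 4/9 ≈ 0.44444). Hence R_3(3) > 4, i.e. R_3(3) ≥ 5.

Largest n = 4; hence R_3(3) > 4.


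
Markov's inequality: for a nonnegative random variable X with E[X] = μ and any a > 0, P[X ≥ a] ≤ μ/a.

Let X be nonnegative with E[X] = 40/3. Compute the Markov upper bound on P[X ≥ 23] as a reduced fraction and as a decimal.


μ = E[X] = 40/3, a = 23.
Markov: P[X ≥ 23] ≤ μ/a = (40/3)/23 = 40/69.
Numerically: ≈ 0.580.
(Since a = 23 > μ = 13.333, the bound 40/69 is < 1 and informative.)

P[X ≥ 23] ≤ 40/69 ≈ 0.580.


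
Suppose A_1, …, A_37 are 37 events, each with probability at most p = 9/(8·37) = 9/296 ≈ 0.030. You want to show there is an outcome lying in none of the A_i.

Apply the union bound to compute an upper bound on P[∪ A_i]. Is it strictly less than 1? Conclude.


Union bound: P[∪_{i=1}^{37} A_i] ≤ Σ_i P[A_i] ≤ 37·p = 37·(9/296) = 9/8.
Numerically: 9/8 ≈ 1.125.
Is 9/8 < 1? NO.
Since the bound 9/8 is ≥ 1, the union bound is uninformative here; it does NOT by itself certify existence.

37·p = 9/8 ≈ 1.125; existence NOT certified by the union bound.


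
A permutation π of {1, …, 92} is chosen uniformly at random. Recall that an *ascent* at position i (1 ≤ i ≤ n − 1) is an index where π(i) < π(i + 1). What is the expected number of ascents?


Write X = Σ X_I over i = 1, …, 91, with X_I the indicator of one ascent.
There are 91 indicators.
For each fixed i, the pair (π(i), π(i+1)) is a uniformly random ordered pair of distinct values from {1, …, 92}; by symmetry P[π(i) < π(i+1)] = 1/2.
By linearity: E[X] = 91 · (1/2) = (92 − 1) · (1/2) = 91/2 ≈ 45.50000.

E[X] = 91/2 = 45.50000.


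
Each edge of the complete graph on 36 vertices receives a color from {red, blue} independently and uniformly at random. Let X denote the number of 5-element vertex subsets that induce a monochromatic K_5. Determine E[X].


Let X = Σ_S X_S over the C(36, 5) = 376992 subsets S of size 5, where X_S = 1 if the K_5 on S is monochromatic.
For a fixed S, the K_5 on S has C(5, 2) = 10 edges. P[all 10 edges red] = (1/2)^10, and likewise for blue, so P[monochromatic] = 2·(1/2)^10 = 2^{1 − 10} = 1/512.
By linearity of expectation: E[X] = C(36, 5) · 2^{1 − 10} = 376992 · 1/512 = 11781/16.
Numerically: E[X] ≈ 736.31250.

E[X] = C(36,5)·2^(1−C(5,2)) = 11781/16 ≈ 736.31250.


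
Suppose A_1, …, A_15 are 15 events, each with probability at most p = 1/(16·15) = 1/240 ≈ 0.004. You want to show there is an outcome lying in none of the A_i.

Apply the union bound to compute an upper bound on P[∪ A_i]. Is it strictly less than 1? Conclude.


Union bound: P[∪_{i=1}^{15} A_i] ≤ Σ_i P[A_i] ≤ 15·p = 15·(1/240) = 1/16.
Numerically: 1/16 ≈ 0.062.
Is 1/16 < 1? YES.
Since P[∪ A_i] ≤ 1/16 < 1, the complement has P[∩ A_i^c] ≥ 1 − 1/16 = 15/16 > 0, so some outcome avoids every A_i.

15·p = 1/16 ≈ 0.062; existence CERTIFIED by the union bound.


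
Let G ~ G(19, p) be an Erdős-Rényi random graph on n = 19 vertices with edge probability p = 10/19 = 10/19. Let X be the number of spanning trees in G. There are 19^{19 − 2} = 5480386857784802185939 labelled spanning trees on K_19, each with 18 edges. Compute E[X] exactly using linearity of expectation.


K_19 has 19^{19 − 2} = 5480386857784802185939 labelled spanning trees.
For each such spanning tree H, let X_H = 1 if all 18 edges of H are present in G. Then P[X_H = 1] = p^{18} = (10/19)^{18} = 1000000000000000000/104127350297911241532841.
By linearity: E[X] = Σ_H E[X_H] = 5480386857784802185939 · p^{18} = 5480386857784802185939 · 1000000000000000000/104127350297911241532841 = 1000000000000000000/19.
Numerically: E[X] ≈ 5.26316e+16.

E[X] = 5480386857784802185939 · (10/19)^{18} = 1000000000000000000/19 ≈ 5.26316e+16.


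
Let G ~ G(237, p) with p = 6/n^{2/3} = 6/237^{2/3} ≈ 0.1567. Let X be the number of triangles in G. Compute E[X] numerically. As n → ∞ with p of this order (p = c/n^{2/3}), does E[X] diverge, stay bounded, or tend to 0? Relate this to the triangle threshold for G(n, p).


Number of potential triangles: C(237, 3) = 2190670.
Each occurs with probability p³ ≈ (0.1567)³ ≈ 3.845538e-03.
By linearity: E[X] = C(237, 3)·p³ ≈ 2190670 · 3.845538e-03 ≈ 8424.3038.
Since α = 2/3 < 1, p = c/n^{2/3} ≫ 1/n is above the triangle threshold p ~ 1/n. Asymptotically E[X] ~ (c³/6)·n^{3(1−α)} = (6³/6)·n^{1} → ∞; triangles are abundant w.h.p.

E[X] ≈ 8424.3038; in regime p = Θ(1/n^{2/3}) E[X] diverges (above the triangle threshold p ~ 1/n).


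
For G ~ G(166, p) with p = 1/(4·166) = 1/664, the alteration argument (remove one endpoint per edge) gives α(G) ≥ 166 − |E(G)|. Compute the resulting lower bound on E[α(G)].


E[|E(G)|] = C(166, 2)·p = 13695 · (1/664) = 165/8.
E[α(G)] ≥ n − E[|E(G)|] = 166 − 165/8 = 1163/8.
Numerically: ≈ 145.375000.
(This is only a lower bound; the true E[α(G)] may be larger.)

E[α(G)] ≥ 1163/8 ≈ 145.375000.


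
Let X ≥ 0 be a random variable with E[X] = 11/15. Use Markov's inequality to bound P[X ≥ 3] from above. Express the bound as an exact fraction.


μ = E[X] = 11/15, a = 3.
Markov: P[X ≥ 3] ≤ μ/a = (11/15)/3 = 11/45.
Numerically: ≈ 0.2444.
(Since a = 3 > μ = 0.7333, the bound 11/45 is < 1 and informative.)

P[X ≥ 3] ≤ 11/45 ≈ 0.2444.


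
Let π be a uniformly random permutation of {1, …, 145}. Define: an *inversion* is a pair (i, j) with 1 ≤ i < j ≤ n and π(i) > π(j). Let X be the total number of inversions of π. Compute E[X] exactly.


Write X = Σ X_I over the C(145, 2) = 10440 pairs i < j, with X_I the indicator of one inversion.
There are 10440 indicators.
For each fixed pair i < j, the values π(i) and π(j) are two distinct elements of {1, …, 145} in uniformly random order; by symmetry P[π(i) > π(j)] = 1/2.
By linearity: E[X] = 10440 · (1/2) = C(145, 2) · (1/2) = 10440/2 = 5220 ≈ 5220.000.

E[X] = 5220 = 5220.000.


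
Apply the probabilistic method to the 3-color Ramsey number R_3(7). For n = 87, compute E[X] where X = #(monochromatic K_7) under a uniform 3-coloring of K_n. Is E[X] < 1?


E[X] = C(87, 7) · 3^{1 − 21} = 5843355957 · 3^{−20} = 5843355957/3486784401.
As a reduced fraction: E[X] = 72140197/43046721 ≈ 1.6759.
Is E[X] < 1? NO.
Since E[X] ≥ 1, the first-moment bound is inconclusive at n = 87; it does NOT by itself certify R_3(7) > 87.

E[X] = 72140197/43046721 ≈ 1.6759; E[X] ≥ 1; first-moment method inconclusive here.


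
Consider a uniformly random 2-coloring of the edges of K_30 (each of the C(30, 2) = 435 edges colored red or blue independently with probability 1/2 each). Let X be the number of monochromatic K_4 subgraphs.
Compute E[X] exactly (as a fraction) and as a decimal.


Let X = Σ_S X_S over the C(30, 4) = 27405 subsets S of size 4, where X_S = 1 if the K_4 on S is monochromatic.
For a fixed S, the K_4 on S has C(4, 2) = 6 edges. P[all 6 edges red] = (1/2)^6, and likewise for blue, so P[monochromatic] = 2·(1/2)^6 = 2^{1 − 6} = 1/32.
By linearity of expectation: E[X] = C(30, 4) · 2^{1 − 6} = 27405 · 1/32 = 27405/32.
Numerically: E[X] ≈ 856.406250.

E[X] = C(30,4)·2^(1−C(4,2)) = 27405/32 ≈ 856.406250.


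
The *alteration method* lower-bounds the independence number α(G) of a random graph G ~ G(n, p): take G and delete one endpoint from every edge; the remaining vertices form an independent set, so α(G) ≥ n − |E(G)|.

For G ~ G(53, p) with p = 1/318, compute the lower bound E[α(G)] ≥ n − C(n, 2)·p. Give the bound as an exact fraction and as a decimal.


E[|E(G)|] = C(53, 2)·p = 1378 · (1/318) = 13/3.
E[α(G)] ≥ n − E[|E(G)|] = 53 − 13/3 = 146/3.
Numerically: ≈ 48.666667.
(This is only a lower bound; the true E[α(G)] may be larger.)

E[α(G)] ≥ 146/3 ≈ 48.666667.


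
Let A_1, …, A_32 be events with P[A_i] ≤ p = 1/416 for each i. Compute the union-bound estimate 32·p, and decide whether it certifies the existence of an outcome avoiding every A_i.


Union bound: P[∪_{i=1}^{32} A_i] ≤ Σ_i P[A_i] ≤ 32·p = 32·(1/416) = 1/13.
Numerically: 1/13 ≈ 0.0769231.
Is 1/13 < 1? YES.
Since P[∪ A_i] ≤ 1/13 < 1, the complement has P[∩ A_i^c] ≥ 1 − 1/13 = 12/13 > 0, so some outcome avoids every A_i.

32·p = 1/13 ≈ 0.0769231; existence CERTIFIED by the union bound.


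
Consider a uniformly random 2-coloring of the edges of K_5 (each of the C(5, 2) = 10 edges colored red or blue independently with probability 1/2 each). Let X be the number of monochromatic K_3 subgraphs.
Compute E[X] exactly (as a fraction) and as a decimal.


Let X = Σ_S X_S over the C(5, 3) = 10 subsets S of size 3, where X_S = 1 if the K_3 on S is monochromatic.
For a fixed S, the K_3 on S has C(3, 2) = 3 edges. P[all 3 edges red] = (1/2)^3, and likewise for blue, so P[monochromatic] = 2·(1/2)^3 = 2^{1 − 3} = 1/4.
By linearity of expectation: E[X] = C(5, 3) · 2^{1 − 3} = 10 · 1/4 = 5/2.
Numerically: E[X] ≈ 2.5000.

E[X] = C(5,3)·2^(1−C(3,2)) = 5/2 ≈ 2.5000.


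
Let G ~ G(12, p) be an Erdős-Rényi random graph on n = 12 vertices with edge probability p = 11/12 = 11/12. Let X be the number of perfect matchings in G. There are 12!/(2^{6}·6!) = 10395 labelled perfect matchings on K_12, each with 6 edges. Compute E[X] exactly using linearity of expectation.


K_12 has 12!/(2^{6}·6!) = 10395 labelled perfect matchings.
For each such perfect matching H, let X_H = 1 if all 6 edges of H are present in G. Then P[X_H = 1] = p^{6} = (11/12)^{6} = 1771561/2985984.
By linearity of expectation: E[X] = Σ_H E[X_H] = 10395 · p^{6} = 10395 · 1771561/2985984 = 682050985/110592.
Numerically: E[X] ≈ 6.17e+03.

E[X] = 10395 · (11/12)^{6} = 682050985/110592 ≈ 6.17e+03.


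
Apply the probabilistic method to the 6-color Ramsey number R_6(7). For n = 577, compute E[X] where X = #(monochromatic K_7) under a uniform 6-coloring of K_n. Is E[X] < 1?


E[X] = C(577, 7) · 6^{1 − 21} = 4073186129881440 · 6^{−20} = 4073186129881440/3656158440062976.
As a reduced fraction: E[X] = 42429022186265/38084983750656 ≈ 1.114.
Is E[X] < 1? NO.
Since E[X] ≥ 1, the first-moment bound is inconclusive at n = 577; it does NOT by itself certify R_6(7) > 577.

E[X] = 42429022186265/38084983750656 ≈ 1.114; E[X] ≥ 1; first-moment method inconclusive here.


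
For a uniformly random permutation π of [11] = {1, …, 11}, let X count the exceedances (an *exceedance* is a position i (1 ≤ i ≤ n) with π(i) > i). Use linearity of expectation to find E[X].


Write X = Σ_{i=1}^{11} X_i, where X_i = 1_{π(i) > i}.
For each fixed i, π(i) is uniform over {1, …, 11} (marginal of a uniform permutation), so P[π(i) > i] = (n − i)/n. Summing: Σ_{i=1}^{11} (n − i)/n = (0 + 1 + … + 10)/11 = 11(11 − 1)/(2·11) = (11 − 1)/2.
Hence E[X] = Σ_{i=1}^{11} (11 − i)/11 = 5 ≈ 5.000000.

E[X] = 5 = 5.000000.


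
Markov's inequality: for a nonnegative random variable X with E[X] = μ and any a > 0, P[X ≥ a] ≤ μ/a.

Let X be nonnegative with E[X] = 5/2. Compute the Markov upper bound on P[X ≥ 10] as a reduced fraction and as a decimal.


μ = E[X] = 5/2, a = 10.
Markov: P[X ≥ 10] ≤ μ/a = (5/2)/10 = 1/4.
Numerically: ≈ 0.2500.
(Since a = 10 > μ = 2.5000, the bound 1/4 is < 1 and informative.)

P[X ≥ 10] ≤ 1/4 ≈ 0.2500.


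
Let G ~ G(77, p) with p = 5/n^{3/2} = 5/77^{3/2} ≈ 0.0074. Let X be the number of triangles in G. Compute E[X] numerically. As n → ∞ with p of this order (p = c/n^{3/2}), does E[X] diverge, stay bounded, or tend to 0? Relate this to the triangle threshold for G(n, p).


Number of potential triangles: C(77, 3) = 73150.
Each occurs with probability p³ ≈ (0.0074)³ ≈ 4.05230e-07.
By linearity: E[X] = C(77, 3)·p³ ≈ 73150 · 4.05230e-07 ≈ 0.030.
Since α = 3/2 > 1, p = c/n^{3/2} = o(1/n) is below the triangle threshold p ~ 1/n. Asymptotically E[X] ~ (c³/6)·n^{3(1−α)} = (5³/6)·n^{-1.5} → 0, so by Markov's inequality G has no triangles w.h.p.

E[X] ≈ 0.030; in regime p = Θ(1/n^{3/2}) E[X] tends to 0 (below the triangle threshold p ~ 1/n).


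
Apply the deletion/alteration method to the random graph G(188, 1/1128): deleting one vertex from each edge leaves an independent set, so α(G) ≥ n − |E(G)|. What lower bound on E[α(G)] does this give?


E[|E(G)|] = C(188, 2)·p = 17578 · (1/1128) = 187/12.
E[α(G)] ≥ n − E[|E(G)|] = 188 − 187/12 = 2069/12.
Numerically: ≈ 172.41667.
(This is only a lower bound; the true E[α(G)] may be larger.)

E[α(G)] ≥ 2069/12 ≈ 172.41667.


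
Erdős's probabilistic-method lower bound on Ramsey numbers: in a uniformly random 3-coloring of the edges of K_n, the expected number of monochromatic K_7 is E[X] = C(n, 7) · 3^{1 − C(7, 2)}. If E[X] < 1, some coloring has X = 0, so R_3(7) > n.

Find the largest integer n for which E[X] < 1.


We need C(n, 7) · 3^{1 − 21} < 1, i.e. C(n, 7) < 3^{21 − 1} = 3486784401.
Check values of n near the boundary:
  n = 79: C(79, 7) = 2898753715; 2898753715 < 3486784401? YES
  n = 80: C(80, 7) = 3176716400; 3176716400 < 3486784401? YES
  n = 81: C(81, 7) = 3477216600; 3477216600 < 3486784401? YES
  n = 82: C(82, 7) = 3801756816; 3801756816 < 3486784401? NO
  n = 83: C(83, 7) = 4151918628; 4151918628 < 3486784401? NO
  n = 84: C(84, 7) = 4529365776; 4529365776 < 3486784401? NO
The largest n with C(n, 7) < 3486784401 is n = 81 (where E[X] = 42928600/43046721 ≈ 0.997256). Hence R_3(7) > 81, i.e. R_3(7) ≥ 82.

Largest n = 81; hence R_3(7) > 81.


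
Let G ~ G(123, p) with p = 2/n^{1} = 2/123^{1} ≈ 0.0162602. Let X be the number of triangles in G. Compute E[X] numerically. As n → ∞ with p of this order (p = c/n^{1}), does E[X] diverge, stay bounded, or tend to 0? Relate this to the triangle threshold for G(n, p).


Number of potential triangles: C(123, 3) = 302621.
Each occurs with probability p³ ≈ (0.0162602)³ ≈ 4.29907135e-06.
By linearity: E[X] = C(123, 3)·p³ ≈ 302621 · 4.29907135e-06 ≈ 1.300989.
Here α = 1, so p = 2/n is exactly at the triangle threshold p ~ 1/n. Asymptotically E[X] → c³/6 = 2³/6 = 4/3 ≈ 1.333333, a bounded constant. In this regime the triangle count is asymptotically Poisson(c³/6).

E[X] ≈ 1.300989; in regime p = Θ(1/n^{1}) E[X] stays bounded (at the triangle threshold p ~ 1/n).


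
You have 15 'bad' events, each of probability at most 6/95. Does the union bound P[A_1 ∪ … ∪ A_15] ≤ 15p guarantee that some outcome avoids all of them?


Union bound: P[∪_{i=1}^{15} A_i] ≤ Σ_i P[A_i] ≤ 15·p = 15·(6/95) = 18/19.
Numerically: 18/19 ≈ 0.9473684.
Is 18/19 < 1? YES.
Since P[∪ A_i] ≤ 18/19 < 1, the complement has P[∩ A_i^c] ≥ 1 − 18/19 = 1/19 > 0, so some outcome avoids every A_i.

15·p = 18/19 ≈ 0.9473684; existence CERTIFIED by the union bound.


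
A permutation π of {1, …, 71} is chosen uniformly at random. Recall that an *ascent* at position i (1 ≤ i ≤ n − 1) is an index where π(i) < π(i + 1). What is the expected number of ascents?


Write X = Σ X_I over i = 1, …, 70, with X_I the indicator of one ascent.
There are 70 indicators.
For each fixed i, the pair (π(i), π(i+1)) is a uniformly random ordered pair of distinct values from {1, …, 71}; by symmetry P[π(i) < π(i+1)] = 1/2.
By linearity: E[X] = 70 · (1/2) = (71 − 1) · (1/2) = 35 ≈ 35.0000.

E[X] = 35 = 35.0000.


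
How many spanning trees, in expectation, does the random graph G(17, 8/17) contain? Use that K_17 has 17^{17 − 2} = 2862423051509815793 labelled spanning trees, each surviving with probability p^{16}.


K_17 has 17^{17 − 2} = 2862423051509815793 labelled spanning trees.
For each such spanning tree H, let X_H = 1 if all 16 edges of H are present in G. Then P[X_H = 1] = p^{16} = (8/17)^{16} = 281474976710656/48661191875666868481.
By linearity: E[X] = Σ_H E[X_H] = 2862423051509815793 · p^{16} = 2862423051509815793 · 281474976710656/48661191875666868481 = 281474976710656/17.
Numerically: E[X] ≈ 1.656e+13.

E[X] = 2862423051509815793 · (8/17)^{16} = 281474976710656/17 ≈ 1.656e+13.


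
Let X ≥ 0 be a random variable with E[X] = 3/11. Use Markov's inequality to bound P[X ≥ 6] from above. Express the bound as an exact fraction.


μ = E[X] = 3/11, a = 6.
Markov: P[X ≥ 6] ≤ μ/a = (3/11)/6 = 1/22.
Numerically: ≈ 0.0455.
(Since a = 6 > μ = 0.2727, the bound 1/22 is < 1 and informative.)

P[X ≥ 6] ≤ 1/22 ≈ 0.0455.


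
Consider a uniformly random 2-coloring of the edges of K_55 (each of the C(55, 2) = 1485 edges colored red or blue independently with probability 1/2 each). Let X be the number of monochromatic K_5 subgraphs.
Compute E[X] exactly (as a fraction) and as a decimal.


Let X = Σ_S X_S over the C(55, 5) = 3478761 subsets S of size 5, where X_S = 1 if the K_5 on S is monochromatic.
For a fixed S, the K_5 on S has C(5, 2) = 10 edges. P[all 10 edges red] = (1/2)^10, and likewise for blue, so P[monochromatic] = 2·(1/2)^10 = 2^{1 − 10} = 1/512.
By linearity of expectation: E[X] = C(55, 5) · 2^{1 − 10} = 3478761 · 1/512 = 3478761/512.
Numerically: E[X] ≈ 6794.4551.

E[X] = C(55,5)·2^(1−C(5,2)) = 3478761/512 ≈ 6794.4551.


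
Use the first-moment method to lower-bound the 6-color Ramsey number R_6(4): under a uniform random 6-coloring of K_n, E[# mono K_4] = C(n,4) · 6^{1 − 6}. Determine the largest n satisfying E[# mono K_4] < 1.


We need C(n, 4) · 6^{1 − 6} < 1, i.e. C(n, 4) < 6^{6 − 1} = 7776.
Check values of n near the boundary:
  n = 21: C(21, 4) = 5985; 5985 < 7776? YES
  n = 22: C(22, 4) = 7315; 7315 < 7776? YES
  n = 23: C(23, 4) = 8855; 8855 < 7776? NO
  n = 24: C(24, 4) = 10626; 10626 < 7776? NO
The largest n with C(n, 4) < 7776 is n = 22 (where E[X] = 7315/7776 ≈ 0.9407). Hence R_6(4) > 22, i.e. R_6(4) ≥ 23.

Largest n = 22; hence R_6(4) > 22.


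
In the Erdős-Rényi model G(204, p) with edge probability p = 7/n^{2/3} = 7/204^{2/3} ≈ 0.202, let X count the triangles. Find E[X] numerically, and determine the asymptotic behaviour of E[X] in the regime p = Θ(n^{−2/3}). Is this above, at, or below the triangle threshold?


Number of potential triangles: C(204, 3) = 1394204.
Each occurs with probability p³ ≈ (0.202)³ ≈ 8.2420223e-03.
By linearity: E[X] = C(204, 3)·p³ ≈ 1394204 · 8.2420223e-03 ≈ 11491.06046.
Since α = 2/3 < 1, p = c/n^{2/3} ≫ 1/n is above the triangle threshold p ~ 1/n. Asymptotically E[X] ~ (c³/6)·n^{3(1−α)} = (7³/6)·n^{1} → ∞; triangles are abundant w.h.p.

E[X] ≈ 11491.06046; in regime p = Θ(1/n^{2/3}) E[X] diverges (above the triangle threshold p ~ 1/n).


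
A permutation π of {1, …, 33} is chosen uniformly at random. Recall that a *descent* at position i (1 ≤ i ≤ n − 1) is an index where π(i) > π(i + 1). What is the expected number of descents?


Write X = Σ X_I over i = 1, …, 32, with X_I the indicator of one descent.
There are 32 indicators.
For each fixed i, the pair (π(i), π(i+1)) is a uniformly random ordered pair of distinct values from {1, …, 33}; by symmetry P[π(i) > π(i+1)] = 1/2.
By linearity: E[X] = 32 · (1/2) = (33 − 1) · (1/2) = 16 ≈ 16.000.

E[X] = 16 = 16.000.


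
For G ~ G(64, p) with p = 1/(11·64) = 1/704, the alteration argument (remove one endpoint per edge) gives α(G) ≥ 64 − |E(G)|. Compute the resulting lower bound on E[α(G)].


E[|E(G)|] = C(64, 2)·p = 2016 · (1/704) = 63/22.
E[α(G)] ≥ n − E[|E(G)|] = 64 − 63/22 = 1345/22.
Numerically: ≈ 61.13636.
(This is only a lower bound; the true E[α(G)] may be larger.)

E[α(G)] ≥ 1345/22 ≈ 61.13636.


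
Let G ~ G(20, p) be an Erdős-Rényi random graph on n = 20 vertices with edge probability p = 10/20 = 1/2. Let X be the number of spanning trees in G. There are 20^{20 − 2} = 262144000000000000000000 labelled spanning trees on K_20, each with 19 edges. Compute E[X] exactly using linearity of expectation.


K_20 has 20^{20 − 2} = 262144000000000000000000 labelled spanning trees.
For each such spanning tree H, let X_H = 1 if all 19 edges of H are present in G. Then P[X_H = 1] = p^{19} = (1/2)^{19} = 1/524288.
By linearity of expectation: E[X] = Σ_H E[X_H] = 262144000000000000000000 · p^{19} = 262144000000000000000000 · 1/524288 = 500000000000000000.
Numerically: E[X] ≈ 5e+17.

E[X] = 262144000000000000000000 · (1/2)^{19} = 500000000000000000 ≈ 5e+17.


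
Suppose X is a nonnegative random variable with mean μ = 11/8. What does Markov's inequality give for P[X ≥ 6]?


μ = E[X] = 11/8, a = 6.
Markov: P[X ≥ 6] ≤ μ/a = (11/8)/6 = 11/48.
Numerically: ≈ 0.229167.
(Since a = 6 > μ = 1.375000, the bound 11/48 is < 1 and informative.)

P[X ≥ 6] ≤ 11/48 ≈ 0.229167.


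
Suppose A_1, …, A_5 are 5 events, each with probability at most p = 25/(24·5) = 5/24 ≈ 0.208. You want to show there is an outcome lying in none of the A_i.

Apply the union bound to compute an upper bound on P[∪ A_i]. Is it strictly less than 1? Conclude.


Union bound: P[∪_{i=1}^{5} A_i] ≤ Σ_i P[A_i] ≤ 5·p = 5·(5/24) = 25/24.
Numerically: 25/24 ≈ 1.042.
Is 25/24 < 1? NO.
Since the bound 25/24 is ≥ 1, the union bound is uninformative here; it does NOT by itself certify existence.

5·p = 25/24 ≈ 1.042; existence NOT certified by the union bound.


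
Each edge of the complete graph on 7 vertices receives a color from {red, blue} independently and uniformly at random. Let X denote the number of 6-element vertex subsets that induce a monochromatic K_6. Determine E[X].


Let X = Σ_S X_S over the C(7, 6) = 7 subsets S of size 6, where X_S = 1 if the K_6 on S is monochromatic.
For a fixed S, the K_6 on S has C(6, 2) = 15 edges. P[all 15 edges red] = (1/2)^15, and likewise for blue, so P[monochromatic] = 2·(1/2)^15 = 2^{1 − 15} = 1/16384.
Summing: E[X] = C(7, 6) · 2^{1 − 15} = 7 · 1/16384 = 7/16384.
Numerically: E[X] ≈ 0.000.

E[X] = C(7,6)·2^(1−C(6,2)) = 7/16384 ≈ 0.000.


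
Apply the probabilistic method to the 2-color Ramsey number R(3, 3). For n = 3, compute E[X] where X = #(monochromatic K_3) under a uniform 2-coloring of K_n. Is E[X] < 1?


E[X] = C(3, 3) · 2^{1 − 3} = 1 · 2^{−2} = 1/4.
As a reduced fraction: E[X] = 1/4 ≈ 0.250000.
Is E[X] < 1? YES.
Since E[X] < 1, there exists a 2-coloring of K_{3} with no monochromatic K_3; hence R(3, 3) > 3.

E[X] = 1/4 ≈ 0.250000; E[X] < 1, so R(3, 3) > 3.
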